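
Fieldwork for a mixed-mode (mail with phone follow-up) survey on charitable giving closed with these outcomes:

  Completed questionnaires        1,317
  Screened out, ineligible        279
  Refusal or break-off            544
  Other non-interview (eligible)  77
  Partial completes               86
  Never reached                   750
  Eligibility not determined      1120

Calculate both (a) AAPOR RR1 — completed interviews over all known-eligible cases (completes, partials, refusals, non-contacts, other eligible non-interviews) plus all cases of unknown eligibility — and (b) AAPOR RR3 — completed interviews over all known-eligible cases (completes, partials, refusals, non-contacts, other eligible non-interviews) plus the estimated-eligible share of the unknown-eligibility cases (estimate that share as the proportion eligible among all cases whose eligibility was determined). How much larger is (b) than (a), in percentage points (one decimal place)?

Top: 1317
Base: 1317 + 86 + 544 + 750 + 77 + 1120 = 3894
RR1 = 1317 / 3894 = 0.3382
Known eligible: 1317 + 86 + 544 + 750 + 77 = 2774
e = 2774 / (2774 + 279) = 2774 / 3053 = 0.9086
Estimated eligible among unknowns: 0.9086 × 1120 = 1017.63
Base: 2774 + 1017.63 = 3791.63
RR3 = 1317 / 3791.63 = 0.3473
Difference = 34.73 − 33.82 = 0.91 percentage points

0.9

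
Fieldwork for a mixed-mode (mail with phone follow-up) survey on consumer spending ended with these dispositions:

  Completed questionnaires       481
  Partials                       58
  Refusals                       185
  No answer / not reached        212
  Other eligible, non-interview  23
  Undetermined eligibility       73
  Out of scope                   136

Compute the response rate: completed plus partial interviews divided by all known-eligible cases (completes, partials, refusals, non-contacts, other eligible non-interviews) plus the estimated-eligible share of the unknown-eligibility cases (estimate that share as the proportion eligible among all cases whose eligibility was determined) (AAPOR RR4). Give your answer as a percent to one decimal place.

Numerator → 481 + 58 = 539
Determined eligible → 481 + 58 + 185 + 212 + 23 = 959
e = 959 / (959 + 136) = 959 / 1095 = 0.8758
e × U → 0.8758 × 73 = 63.93
Denominator → 959 + 63.93 = 1022.93
RR4 = 539 / 1022.93 = 0.5269

52.7%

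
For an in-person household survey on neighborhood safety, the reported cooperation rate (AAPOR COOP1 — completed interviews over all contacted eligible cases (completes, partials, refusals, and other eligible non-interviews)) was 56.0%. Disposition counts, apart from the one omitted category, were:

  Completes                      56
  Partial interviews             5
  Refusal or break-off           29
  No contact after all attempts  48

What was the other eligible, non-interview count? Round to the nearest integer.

COOP1 = 56 / D = 0.560
D = 56 / 0.560 = 100.0
Remaining denominator categories sum to 90
other eligible, non-interview = 100.0 − 90 ≈ 10

10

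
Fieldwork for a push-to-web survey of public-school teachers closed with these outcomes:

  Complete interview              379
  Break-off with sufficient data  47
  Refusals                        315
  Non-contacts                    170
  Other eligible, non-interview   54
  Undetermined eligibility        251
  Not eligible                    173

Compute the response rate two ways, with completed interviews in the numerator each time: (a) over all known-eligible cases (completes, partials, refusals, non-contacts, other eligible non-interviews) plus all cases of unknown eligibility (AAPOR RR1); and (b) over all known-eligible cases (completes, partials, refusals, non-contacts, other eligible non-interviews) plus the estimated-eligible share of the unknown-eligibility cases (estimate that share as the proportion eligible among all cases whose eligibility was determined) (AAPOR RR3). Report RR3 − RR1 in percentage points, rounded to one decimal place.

1.0

Num → 379
Denominator → 379 + 47 + 315 + 170 + 54 + 251 = 1216
RR1 = 379 / 1216 = 0.3117
Known eligible → 379 + 47 + 315 + 170 + 54 = 965
e = 965 / (965 + 173) = 965 / 1138 = 0.8480
Estimated eligible among unknowns → 0.8480 × 251 = 212.85
Denominator → 965 + 212.85 = 1177.85
RR3 = 379 / 1177.85 = 0.3218
Difference = 32.18 − 31.17 = 1.01 percentage points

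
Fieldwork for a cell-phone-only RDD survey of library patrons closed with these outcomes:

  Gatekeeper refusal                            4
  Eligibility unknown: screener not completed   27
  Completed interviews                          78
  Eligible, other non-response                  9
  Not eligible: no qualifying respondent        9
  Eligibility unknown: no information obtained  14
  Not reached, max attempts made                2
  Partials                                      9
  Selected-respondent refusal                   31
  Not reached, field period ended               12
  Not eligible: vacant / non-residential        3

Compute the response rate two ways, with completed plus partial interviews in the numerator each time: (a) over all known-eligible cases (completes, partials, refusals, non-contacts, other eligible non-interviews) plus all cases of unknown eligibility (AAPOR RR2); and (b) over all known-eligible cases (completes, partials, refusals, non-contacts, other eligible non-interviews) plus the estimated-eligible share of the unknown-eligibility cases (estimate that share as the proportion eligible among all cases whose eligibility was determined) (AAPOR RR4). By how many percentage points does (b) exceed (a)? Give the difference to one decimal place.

Refusals = 4 + 31 = 35
Never reached = 12 + 2 = 14
Eligibility not determined = 27 + 14 = 41
Not eligible = 9 + 3 = 12
Top = 78 + 9 = 87
Denom = 78 + 9 + 35 + 14 + 9 + 41 = 186
RR2 = 87 / 186 = 0.4677
Known eligible = 78 + 9 + 35 + 14 + 9 = 145
e = 145 / (145 + 12) = 145 / 157 = 0.9236
Eligible share of unknowns = 0.9236 × 41 = 37.87
Denom = 145 + 37.87 = 182.87
RR4 = 87 / 182.87 = 0.4757
Difference = 47.57 − 46.77 = 0.80 percentage points

0.8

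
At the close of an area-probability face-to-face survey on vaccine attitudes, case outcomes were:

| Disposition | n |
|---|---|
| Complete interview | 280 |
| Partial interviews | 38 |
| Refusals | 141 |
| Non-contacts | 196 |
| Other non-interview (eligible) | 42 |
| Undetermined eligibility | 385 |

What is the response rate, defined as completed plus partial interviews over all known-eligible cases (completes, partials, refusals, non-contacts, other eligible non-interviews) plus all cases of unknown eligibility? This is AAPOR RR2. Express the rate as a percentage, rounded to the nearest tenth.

Top = 280 + 38 = 318
Denom = 280 + 38 + 141 + 196 + 42 + 385 = 1082
RR2 = 318 / 1082 = 0.2939

29.4%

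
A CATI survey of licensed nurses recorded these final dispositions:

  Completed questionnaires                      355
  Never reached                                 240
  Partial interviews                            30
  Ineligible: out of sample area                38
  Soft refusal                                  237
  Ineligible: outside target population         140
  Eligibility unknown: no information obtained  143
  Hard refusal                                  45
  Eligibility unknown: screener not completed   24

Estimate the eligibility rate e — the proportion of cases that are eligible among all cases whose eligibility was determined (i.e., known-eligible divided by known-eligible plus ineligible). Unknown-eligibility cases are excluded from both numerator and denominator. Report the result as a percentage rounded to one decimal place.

Declined to participate = 45 + 237 = 282
Unknown if eligible = 24 + 143 = 167
Screened out, ineligible = 140 + 38 = 178
Eligible (known) → 355 + 30 + 282 + 240 = 907
e = 907 / (907 + 178) = 907 / 1085 = 0.8359

83.6%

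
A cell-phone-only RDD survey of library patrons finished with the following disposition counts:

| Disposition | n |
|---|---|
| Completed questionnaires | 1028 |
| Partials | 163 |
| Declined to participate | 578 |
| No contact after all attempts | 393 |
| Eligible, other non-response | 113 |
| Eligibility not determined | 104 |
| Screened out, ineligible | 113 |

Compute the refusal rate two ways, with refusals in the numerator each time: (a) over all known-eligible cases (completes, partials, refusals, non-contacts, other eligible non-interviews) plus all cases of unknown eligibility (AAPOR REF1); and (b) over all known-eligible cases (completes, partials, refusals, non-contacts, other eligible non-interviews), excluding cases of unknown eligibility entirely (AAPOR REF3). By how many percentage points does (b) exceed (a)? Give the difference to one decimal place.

Num: 578
Denominator: 1028 + 163 + 578 + 393 + 113 + 104 = 2379
REF1 = 578 / 2379 = 0.2430
Denominator: 1028 + 163 + 578 + 393 + 113 = 2275
REF3 = 578 / 2275 = 0.2541
Difference = 25.41 − 24.30 = 1.11 percentage points

1.1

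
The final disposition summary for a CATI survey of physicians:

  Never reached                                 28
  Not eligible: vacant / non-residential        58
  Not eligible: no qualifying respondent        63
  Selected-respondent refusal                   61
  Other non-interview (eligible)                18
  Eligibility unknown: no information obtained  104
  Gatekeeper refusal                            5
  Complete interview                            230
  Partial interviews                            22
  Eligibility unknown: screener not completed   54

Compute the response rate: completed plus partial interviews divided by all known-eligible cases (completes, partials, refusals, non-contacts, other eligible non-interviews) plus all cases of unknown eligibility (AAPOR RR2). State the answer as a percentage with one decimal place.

Declined to participate = 5 + 61 = 66
Undetermined eligibility = 54 + 104 = 158
Screened out, ineligible = 63 + 58 = 121
Numerator → 230 + 22 = 252
Denom → 230 + 22 + 66 + 28 + 18 + 158 = 522
RR2 = 252 / 522 = 0.4828

48.3%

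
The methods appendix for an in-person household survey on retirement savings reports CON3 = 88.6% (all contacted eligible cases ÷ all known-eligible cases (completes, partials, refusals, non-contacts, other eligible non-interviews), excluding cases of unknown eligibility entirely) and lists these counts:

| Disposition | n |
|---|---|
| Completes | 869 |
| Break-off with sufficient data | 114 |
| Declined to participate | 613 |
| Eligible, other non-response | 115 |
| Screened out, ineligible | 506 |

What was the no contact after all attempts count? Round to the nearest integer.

220

Num: 869 + 114 + 613 + 115 = 1711
CON3 = 1711 / D = 0.886
D = 1711 / 0.886 = 1931.2
Remaining denominator categories sum to 1711
no contact after all attempts = 1931.2 − 1711 ≈ 220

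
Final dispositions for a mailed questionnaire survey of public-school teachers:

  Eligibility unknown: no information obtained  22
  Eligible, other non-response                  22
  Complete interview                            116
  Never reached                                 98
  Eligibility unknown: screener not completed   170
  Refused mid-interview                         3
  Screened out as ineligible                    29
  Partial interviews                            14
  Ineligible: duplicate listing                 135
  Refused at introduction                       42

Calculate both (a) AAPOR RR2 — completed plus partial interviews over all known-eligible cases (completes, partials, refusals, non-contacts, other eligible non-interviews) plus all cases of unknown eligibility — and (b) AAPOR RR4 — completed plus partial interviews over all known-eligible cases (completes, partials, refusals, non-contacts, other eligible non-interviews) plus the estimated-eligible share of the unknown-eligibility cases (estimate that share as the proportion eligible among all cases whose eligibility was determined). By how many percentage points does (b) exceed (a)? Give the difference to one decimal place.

Declined to participate = 42 + 3 = 45
Unknown if eligible = 170 + 22 = 192
Screened out, ineligible = 29 + 135 = 164
Top → 116 + 14 = 130
Denominator → 116 + 14 + 45 + 98 + 22 + 192 = 487
RR2 = 130 / 487 = 0.2669
Known eligible → 116 + 14 + 45 + 98 + 22 = 295
e = 295 / (295 + 164) = 295 / 459 = 0.6427
Eligible share of unknowns → 0.6427 × 192 = 123.40
Denominator → 295 + 123.40 = 418.40
RR4 = 130 / 418.40 = 0.3107
Difference = 31.07 − 26.69 = 4.38 percentage points

4.4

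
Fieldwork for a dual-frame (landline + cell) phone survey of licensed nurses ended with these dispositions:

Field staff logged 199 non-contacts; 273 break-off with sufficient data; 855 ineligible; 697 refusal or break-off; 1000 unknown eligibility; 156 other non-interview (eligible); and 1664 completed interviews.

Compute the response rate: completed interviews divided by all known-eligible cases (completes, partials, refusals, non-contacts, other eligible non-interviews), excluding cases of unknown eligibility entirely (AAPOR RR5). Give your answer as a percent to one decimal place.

Numerator: 1664
Denominator: 1664 + 273 + 697 + 199 + 156 = 2989
RR5 = 1664 / 2989 = 0.5567

55.7%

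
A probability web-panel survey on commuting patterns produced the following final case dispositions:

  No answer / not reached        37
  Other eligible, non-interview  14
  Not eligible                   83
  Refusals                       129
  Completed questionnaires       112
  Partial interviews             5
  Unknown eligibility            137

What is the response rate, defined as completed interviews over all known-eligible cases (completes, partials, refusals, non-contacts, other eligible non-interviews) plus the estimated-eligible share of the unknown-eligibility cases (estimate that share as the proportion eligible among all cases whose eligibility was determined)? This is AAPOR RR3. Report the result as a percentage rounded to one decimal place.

27.7%

Num → 112
Eligible (known) → 112 + 5 + 129 + 37 + 14 = 297
e = 297 / (297 + 83) = 297 / 380 = 0.7816
Eligible share of unknowns → 0.7816 × 137 = 107.08
Base → 297 + 107.08 = 404.08
RR3 = 112 / 404.08 = 0.2772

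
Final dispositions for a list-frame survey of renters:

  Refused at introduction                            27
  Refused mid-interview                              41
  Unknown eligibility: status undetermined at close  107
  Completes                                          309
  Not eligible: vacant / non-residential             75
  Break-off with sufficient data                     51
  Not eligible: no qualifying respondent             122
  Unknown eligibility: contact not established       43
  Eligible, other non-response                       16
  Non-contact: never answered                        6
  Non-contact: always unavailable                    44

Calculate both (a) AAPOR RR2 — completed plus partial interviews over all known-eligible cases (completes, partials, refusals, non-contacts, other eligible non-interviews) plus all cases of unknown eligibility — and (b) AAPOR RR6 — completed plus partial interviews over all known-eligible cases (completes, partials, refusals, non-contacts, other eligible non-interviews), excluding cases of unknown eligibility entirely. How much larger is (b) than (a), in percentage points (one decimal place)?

Refusals = 27 + 41 = 68
Never reached = 6 + 44 = 50
Undetermined eligibility = 43 + 107 = 150
Screened out, ineligible = 122 + 75 = 197
Top → 309 + 51 = 360
Denominator → 309 + 51 + 68 + 50 + 16 + 150 = 644
RR2 = 360 / 644 = 0.5590
Denominator → 309 + 51 + 68 + 50 + 16 = 494
RR6 = 360 / 494 = 0.7287
Difference = 72.87 − 55.90 = 16.97 percentage points

17.0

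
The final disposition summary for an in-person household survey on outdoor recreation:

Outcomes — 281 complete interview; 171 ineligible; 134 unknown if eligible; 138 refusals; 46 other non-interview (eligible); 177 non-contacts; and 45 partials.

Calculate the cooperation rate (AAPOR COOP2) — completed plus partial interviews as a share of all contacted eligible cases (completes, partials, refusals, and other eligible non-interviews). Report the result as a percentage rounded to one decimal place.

Numerator = 281 + 45 = 326
Base = 281 + 45 + 138 + 46 = 510
COOP2 = 326 / 510 = 0.6392

63.9%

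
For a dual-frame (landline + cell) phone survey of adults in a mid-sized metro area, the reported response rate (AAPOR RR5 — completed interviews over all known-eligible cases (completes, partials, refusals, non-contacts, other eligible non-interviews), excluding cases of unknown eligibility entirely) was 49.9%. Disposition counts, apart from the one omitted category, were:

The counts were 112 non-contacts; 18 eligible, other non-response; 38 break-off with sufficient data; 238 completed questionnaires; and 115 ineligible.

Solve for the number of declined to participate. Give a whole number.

71

RR5 = 238 / D = 0.499
D = 238 / 0.499 = 477.0
Remaining denominator categories sum to 406
declined to participate = 477.0 − 406 ≈ 71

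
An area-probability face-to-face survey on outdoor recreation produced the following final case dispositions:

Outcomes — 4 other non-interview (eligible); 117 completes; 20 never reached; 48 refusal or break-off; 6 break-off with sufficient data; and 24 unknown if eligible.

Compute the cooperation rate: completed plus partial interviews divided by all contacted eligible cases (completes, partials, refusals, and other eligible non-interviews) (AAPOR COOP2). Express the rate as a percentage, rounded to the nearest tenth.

Numerator → 117 + 6 = 123
Denominator → 117 + 6 + 48 + 4 = 175
COOP2 = 123 / 175 = 0.7029

70.3%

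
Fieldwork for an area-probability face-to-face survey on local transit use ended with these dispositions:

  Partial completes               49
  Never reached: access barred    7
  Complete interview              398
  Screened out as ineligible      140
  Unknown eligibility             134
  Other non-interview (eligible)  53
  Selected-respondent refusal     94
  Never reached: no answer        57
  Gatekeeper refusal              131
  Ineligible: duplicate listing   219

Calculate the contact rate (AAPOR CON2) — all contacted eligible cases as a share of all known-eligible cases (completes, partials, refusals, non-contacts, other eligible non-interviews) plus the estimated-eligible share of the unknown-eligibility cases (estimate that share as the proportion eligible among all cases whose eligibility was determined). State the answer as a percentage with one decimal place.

Refusal or break-off = 131 + 94 = 225
No answer / not reached = 57 + 7 = 64
Out of scope = 140 + 219 = 359
Num: 398 + 49 + 225 + 53 = 725
Eligible (known): 398 + 49 + 225 + 64 + 53 = 789
e = 789 / (789 + 359) = 789 / 1148 = 0.6873
Eligible share of unknowns: 0.6873 × 134 = 92.10
Denominator: 789 + 92.10 = 881.10
CON2 = 725 / 881.10 = 0.8228

82.3%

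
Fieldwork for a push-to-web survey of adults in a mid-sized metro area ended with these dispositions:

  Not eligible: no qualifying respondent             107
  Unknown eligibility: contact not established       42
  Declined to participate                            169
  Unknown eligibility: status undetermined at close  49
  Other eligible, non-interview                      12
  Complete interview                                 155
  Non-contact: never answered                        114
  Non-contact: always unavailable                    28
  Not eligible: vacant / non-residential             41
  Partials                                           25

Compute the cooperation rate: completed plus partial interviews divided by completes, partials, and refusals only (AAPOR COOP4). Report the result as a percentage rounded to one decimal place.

Never reached = 114 + 28 = 142
Eligibility not determined = 42 + 49 = 91
Screened out, ineligible = 107 + 41 = 148
Numerator = 155 + 25 = 180
Base = 155 + 25 + 169 = 349
COOP4 = 180 / 349 = 0.5158

51.6%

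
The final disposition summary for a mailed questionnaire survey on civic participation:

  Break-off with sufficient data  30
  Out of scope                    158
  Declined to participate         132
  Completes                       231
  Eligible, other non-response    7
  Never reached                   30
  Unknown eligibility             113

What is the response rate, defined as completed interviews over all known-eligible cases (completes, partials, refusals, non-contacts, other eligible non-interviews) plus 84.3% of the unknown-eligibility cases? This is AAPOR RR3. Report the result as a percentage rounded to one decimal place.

44.0%

Num: 231
Determined eligible: 231 + 30 + 132 + 30 + 7 = 430
Estimated eligible among unknowns: 0.8430 × 113 = 95.26
Denom: 430 + 95.26 = 525.26
RR3 = 231 / 525.26 = 0.4398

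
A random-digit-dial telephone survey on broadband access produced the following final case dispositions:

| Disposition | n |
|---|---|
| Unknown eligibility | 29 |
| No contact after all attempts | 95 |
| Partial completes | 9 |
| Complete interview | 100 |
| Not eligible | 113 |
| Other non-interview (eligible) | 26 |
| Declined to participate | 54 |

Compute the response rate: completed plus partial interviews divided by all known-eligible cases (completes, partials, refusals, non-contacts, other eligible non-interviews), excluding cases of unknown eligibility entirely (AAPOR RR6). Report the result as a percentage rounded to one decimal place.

Top → 100 + 9 = 109
Base → 100 + 9 + 54 + 95 + 26 = 284
RR6 = 109 / 284 = 0.3838

38.4%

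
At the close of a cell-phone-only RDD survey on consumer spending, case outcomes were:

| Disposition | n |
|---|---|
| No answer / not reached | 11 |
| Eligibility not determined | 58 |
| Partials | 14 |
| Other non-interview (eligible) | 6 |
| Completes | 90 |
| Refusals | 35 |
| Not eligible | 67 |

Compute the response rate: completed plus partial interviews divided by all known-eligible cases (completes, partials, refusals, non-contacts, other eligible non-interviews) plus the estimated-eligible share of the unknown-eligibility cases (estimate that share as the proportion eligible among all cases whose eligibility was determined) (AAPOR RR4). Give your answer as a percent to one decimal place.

Top → 90 + 14 = 104
Known eligible → 90 + 14 + 35 + 11 + 6 = 156
e = 156 / (156 + 67) = 156 / 223 = 0.6996
Estimated eligible among unknowns → 0.6996 × 58 = 40.58
Base → 156 + 40.58 = 196.58
RR4 = 104 / 196.58 = 0.5290

52.9%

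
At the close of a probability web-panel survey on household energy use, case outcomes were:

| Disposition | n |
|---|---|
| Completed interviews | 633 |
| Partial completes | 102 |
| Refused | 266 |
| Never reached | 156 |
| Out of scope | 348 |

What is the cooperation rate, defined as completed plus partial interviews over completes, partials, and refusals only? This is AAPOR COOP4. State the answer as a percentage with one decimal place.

Top → 633 + 102 = 735
Denom → 633 + 102 + 266 = 1001
COOP4 = 735 / 1001 = 0.7343

73.4%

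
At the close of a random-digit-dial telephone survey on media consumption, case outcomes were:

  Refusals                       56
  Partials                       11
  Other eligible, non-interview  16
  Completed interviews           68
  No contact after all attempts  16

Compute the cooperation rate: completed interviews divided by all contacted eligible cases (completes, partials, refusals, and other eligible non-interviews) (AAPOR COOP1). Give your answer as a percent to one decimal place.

45.0%

Top → 68
Denominator → 68 + 11 + 56 + 16 = 151
COOP1 = 68 / 151 = 0.4503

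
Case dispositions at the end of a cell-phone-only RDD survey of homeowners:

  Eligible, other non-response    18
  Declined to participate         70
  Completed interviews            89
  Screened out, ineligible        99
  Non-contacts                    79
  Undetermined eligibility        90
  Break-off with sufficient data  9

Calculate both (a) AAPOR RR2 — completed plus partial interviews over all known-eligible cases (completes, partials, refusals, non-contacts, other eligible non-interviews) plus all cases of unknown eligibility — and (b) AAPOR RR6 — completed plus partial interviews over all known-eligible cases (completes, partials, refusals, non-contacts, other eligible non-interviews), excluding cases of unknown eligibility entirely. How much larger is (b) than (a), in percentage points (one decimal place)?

Num: 89 + 9 = 98
Base: 89 + 9 + 70 + 79 + 18 + 90 = 355
RR2 = 98 / 355 = 0.2761
Base: 89 + 9 + 70 + 79 + 18 = 265
RR6 = 98 / 265 = 0.3698
Difference = 36.98 − 27.61 = 9.37 percentage points

9.4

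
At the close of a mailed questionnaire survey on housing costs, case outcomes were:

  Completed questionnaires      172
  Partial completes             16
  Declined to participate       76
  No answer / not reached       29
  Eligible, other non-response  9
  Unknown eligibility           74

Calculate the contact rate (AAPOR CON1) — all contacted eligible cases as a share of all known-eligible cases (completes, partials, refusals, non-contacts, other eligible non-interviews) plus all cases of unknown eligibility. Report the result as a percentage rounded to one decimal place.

Num → 172 + 16 + 76 + 9 = 273
Denom → 172 + 16 + 76 + 29 + 9 + 74 = 376
CON1 = 273 / 376 = 0.7261

72.6%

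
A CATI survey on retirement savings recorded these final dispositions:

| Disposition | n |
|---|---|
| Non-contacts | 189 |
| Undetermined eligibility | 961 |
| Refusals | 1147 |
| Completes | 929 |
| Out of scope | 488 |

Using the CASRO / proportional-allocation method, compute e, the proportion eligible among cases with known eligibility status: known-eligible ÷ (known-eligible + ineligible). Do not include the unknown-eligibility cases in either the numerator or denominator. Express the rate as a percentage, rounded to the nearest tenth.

82.3%

Eligible (known) = 929 + 1147 + 189 = 2265
e = 2265 / (2265 + 488) = 2265 / 2753 = 0.8227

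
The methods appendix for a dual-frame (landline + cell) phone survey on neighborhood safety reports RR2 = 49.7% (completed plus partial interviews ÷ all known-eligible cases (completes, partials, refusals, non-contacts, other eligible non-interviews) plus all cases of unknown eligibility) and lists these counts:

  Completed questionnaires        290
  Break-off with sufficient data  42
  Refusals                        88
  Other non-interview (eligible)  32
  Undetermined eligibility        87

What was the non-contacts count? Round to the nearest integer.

129

Top: 290 + 42 = 332
RR2 = 332 / D = 0.497
D = 332 / 0.497 = 668.0
Rest of base = 539
non-contacts = 668.0 − 539 ≈ 129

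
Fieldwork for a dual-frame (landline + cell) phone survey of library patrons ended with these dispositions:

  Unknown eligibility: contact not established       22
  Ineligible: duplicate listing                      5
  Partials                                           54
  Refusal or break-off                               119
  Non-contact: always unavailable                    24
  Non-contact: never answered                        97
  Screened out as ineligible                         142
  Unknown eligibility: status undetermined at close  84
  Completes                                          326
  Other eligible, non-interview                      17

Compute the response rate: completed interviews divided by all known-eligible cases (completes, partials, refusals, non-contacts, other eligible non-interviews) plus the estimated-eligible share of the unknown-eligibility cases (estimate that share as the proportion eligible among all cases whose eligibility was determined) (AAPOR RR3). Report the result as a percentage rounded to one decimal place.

Never reached = 97 + 24 = 121
Unknown if eligible = 22 + 84 = 106
Screened out, ineligible = 142 + 5 = 147
Top: 326
Known eligible: 326 + 54 + 119 + 121 + 17 = 637
e = 637 / (637 + 147) = 637 / 784 = 0.8125
e × U: 0.8125 × 106 = 86.12
Denom: 637 + 86.12 = 723.12
RR3 = 326 / 723.12 = 0.4508

45.1%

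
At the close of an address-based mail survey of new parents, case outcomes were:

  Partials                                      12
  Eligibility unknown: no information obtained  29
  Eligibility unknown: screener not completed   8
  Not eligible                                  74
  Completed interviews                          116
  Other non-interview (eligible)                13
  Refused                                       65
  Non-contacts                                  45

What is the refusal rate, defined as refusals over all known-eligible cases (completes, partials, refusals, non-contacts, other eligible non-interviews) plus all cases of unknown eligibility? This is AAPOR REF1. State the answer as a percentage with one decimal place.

Unknown eligibility = 8 + 29 = 37
Num → 65
Denominator → 116 + 12 + 65 + 45 + 13 + 37 = 288
REF1 = 65 / 288 = 0.2257

22.6%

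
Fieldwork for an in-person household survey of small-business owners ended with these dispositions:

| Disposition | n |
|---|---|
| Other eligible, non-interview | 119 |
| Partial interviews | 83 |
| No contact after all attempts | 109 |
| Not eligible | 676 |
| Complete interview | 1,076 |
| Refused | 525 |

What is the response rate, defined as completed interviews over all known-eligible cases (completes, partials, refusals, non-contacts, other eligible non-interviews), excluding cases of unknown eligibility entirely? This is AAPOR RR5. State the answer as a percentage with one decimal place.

56.3%

Num: 1076
Denominator: 1076 + 83 + 525 + 109 + 119 = 1912
RR5 = 1076 / 1912 = 0.5628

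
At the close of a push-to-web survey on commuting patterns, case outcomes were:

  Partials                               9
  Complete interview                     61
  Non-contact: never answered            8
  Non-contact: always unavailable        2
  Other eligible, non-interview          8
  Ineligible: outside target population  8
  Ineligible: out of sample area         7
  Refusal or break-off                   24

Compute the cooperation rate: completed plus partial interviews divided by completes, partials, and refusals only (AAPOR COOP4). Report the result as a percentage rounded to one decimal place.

74.5%

No contact after all attempts = 8 + 2 = 10
Ineligible = 8 + 7 = 15
Top: 61 + 9 = 70
Base: 61 + 9 + 24 = 94
COOP4 = 70 / 94 = 0.7447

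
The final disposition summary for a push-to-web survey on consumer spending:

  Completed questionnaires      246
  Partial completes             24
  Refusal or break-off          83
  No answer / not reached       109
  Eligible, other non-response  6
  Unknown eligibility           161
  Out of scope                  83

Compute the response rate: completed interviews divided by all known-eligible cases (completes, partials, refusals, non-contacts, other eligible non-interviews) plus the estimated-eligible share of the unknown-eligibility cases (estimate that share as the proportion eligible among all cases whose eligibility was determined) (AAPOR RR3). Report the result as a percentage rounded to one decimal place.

Num: 246
Eligible (known): 246 + 24 + 83 + 109 + 6 = 468
e = 468 / (468 + 83) = 468 / 551 = 0.8494
Eligible share of unknowns: 0.8494 × 161 = 136.75
Denominator: 468 + 136.75 = 604.75
RR3 = 246 / 604.75 = 0.4068

40.7%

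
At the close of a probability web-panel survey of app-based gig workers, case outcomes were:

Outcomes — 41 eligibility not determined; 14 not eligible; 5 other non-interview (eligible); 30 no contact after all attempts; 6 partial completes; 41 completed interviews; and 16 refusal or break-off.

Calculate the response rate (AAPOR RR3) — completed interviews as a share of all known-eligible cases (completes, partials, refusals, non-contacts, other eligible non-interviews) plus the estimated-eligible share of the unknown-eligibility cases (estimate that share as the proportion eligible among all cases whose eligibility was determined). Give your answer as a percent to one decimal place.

Num → 41
Eligible (known) → 41 + 6 + 16 + 30 + 5 = 98
e = 98 / (98 + 14) = 98 / 112 = 0.8750
Eligible share of unknowns → 0.8750 × 41 = 35.88
Denom → 98 + 35.88 = 133.88
RR3 = 41 / 133.88 = 0.3062

30.6%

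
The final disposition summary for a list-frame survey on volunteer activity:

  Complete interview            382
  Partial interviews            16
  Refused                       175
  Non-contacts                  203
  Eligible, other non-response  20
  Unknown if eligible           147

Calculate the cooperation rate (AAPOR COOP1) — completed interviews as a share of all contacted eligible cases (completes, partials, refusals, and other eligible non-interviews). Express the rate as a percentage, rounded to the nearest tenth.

Num → 382
Denom → 382 + 16 + 175 + 20 = 593
COOP1 = 382 / 593 = 0.6442

64.4%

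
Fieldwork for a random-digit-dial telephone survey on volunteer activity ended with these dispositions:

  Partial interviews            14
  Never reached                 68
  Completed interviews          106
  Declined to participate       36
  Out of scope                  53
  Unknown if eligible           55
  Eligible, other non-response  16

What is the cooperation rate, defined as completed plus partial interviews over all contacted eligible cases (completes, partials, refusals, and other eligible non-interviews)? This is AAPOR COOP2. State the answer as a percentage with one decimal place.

69.8%

Numerator = 106 + 14 = 120
Denominator = 106 + 14 + 36 + 16 = 172
COOP2 = 120 / 172 = 0.6977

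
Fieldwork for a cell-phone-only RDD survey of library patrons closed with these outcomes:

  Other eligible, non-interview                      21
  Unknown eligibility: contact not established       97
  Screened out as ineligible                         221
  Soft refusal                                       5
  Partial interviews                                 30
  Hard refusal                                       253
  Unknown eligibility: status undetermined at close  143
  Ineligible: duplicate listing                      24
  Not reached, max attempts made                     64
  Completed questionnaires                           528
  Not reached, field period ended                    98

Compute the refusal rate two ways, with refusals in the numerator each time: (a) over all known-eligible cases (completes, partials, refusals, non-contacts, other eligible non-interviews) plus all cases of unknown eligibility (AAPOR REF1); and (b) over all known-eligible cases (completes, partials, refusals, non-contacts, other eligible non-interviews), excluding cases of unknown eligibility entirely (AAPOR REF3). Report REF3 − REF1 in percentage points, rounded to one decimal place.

5.0

Refusal or break-off = 253 + 5 = 258
No answer / not reached = 98 + 64 = 162
Unknown if eligible = 97 + 143 = 240
Out of scope = 221 + 24 = 245
Num: 258
Denom: 528 + 30 + 258 + 162 + 21 + 240 = 1239
REF1 = 258 / 1239 = 0.2082
Denom: 528 + 30 + 258 + 162 + 21 = 999
REF3 = 258 / 999 = 0.2583
Difference = 25.83 − 20.82 = 5.01 percentage points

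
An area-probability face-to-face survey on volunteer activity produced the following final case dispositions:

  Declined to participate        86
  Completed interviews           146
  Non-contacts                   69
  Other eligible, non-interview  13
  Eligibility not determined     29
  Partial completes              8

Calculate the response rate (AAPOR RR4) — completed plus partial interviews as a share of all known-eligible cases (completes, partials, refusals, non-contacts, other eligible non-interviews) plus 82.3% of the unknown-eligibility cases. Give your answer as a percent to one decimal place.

44.5%

Top → 146 + 8 = 154
Known eligible → 146 + 8 + 86 + 69 + 13 = 322
Eligible share of unknowns → 0.8230 × 29 = 23.87
Denominator → 322 + 23.87 = 345.87
RR4 = 154 / 345.87 = 0.4453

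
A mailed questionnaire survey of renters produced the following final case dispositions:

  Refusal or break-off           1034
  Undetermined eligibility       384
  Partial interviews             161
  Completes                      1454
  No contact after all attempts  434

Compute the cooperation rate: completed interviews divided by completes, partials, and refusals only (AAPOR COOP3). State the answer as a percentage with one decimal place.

Numerator: 1454
Denominator: 1454 + 161 + 1034 = 2649
COOP3 = 1454 / 2649 = 0.5489

54.9%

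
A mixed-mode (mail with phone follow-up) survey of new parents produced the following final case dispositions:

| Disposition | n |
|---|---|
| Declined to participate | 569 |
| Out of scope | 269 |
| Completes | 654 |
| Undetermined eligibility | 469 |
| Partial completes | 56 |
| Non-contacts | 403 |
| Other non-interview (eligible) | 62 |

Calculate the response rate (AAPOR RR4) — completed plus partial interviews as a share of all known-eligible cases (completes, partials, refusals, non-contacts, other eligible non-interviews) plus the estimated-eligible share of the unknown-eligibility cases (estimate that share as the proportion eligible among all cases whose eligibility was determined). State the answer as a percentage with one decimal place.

Numerator = 654 + 56 = 710
Eligible (known) = 654 + 56 + 569 + 403 + 62 = 1744
e = 1744 / (1744 + 269) = 1744 / 2013 = 0.8664
Estimated eligible among unknowns = 0.8664 × 469 = 406.34
Denominator = 1744 + 406.34 = 2150.34
RR4 = 710 / 2150.34 = 0.3302

33.0%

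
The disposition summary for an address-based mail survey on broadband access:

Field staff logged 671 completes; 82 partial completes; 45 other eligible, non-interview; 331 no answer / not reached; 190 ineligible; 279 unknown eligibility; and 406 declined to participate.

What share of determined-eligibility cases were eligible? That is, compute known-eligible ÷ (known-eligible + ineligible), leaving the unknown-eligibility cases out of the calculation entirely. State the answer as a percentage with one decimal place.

Eligible (known) = 671 + 82 + 406 + 331 + 45 = 1535
e = 1535 / (1535 + 190) = 1535 / 1725 = 0.8899

89.0%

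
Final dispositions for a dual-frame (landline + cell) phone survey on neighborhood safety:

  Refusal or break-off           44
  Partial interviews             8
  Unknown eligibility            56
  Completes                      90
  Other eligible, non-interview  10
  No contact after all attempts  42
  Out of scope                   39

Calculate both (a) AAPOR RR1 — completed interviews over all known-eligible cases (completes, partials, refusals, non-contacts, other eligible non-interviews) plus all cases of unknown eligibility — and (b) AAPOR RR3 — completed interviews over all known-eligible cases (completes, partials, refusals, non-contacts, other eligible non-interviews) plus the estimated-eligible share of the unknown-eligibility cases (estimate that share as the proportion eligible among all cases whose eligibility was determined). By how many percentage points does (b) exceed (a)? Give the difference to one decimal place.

Num: 90
Denom: 90 + 8 + 44 + 42 + 10 + 56 = 250
RR1 = 90 / 250 = 0.3600
Known eligible: 90 + 8 + 44 + 42 + 10 = 194
e = 194 / (194 + 39) = 194 / 233 = 0.8326
Eligible share of unknowns: 0.8326 × 56 = 46.63
Denom: 194 + 46.63 = 240.63
RR3 = 90 / 240.63 = 0.3740
Difference = 37.40 − 36.00 = 1.40 percentage points

1.4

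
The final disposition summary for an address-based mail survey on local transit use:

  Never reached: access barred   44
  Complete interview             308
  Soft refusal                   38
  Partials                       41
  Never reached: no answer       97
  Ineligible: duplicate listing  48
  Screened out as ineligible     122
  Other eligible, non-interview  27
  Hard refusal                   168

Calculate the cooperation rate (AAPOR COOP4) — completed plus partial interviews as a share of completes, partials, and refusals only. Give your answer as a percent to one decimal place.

62.9%

Declined to participate = 168 + 38 = 206
Non-contacts = 97 + 44 = 141
Ineligible = 122 + 48 = 170
Numerator: 308 + 41 = 349
Denom: 308 + 41 + 206 = 555
COOP4 = 349 / 555 = 0.6288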